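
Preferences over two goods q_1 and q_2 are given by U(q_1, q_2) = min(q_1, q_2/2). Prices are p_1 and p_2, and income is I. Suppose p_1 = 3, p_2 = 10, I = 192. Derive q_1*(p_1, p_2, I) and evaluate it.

q_1* = 8.3478

Leontief preferences: the optimum is at the kink where q_1/1 = q_2/2, i.e. q_2 = 2·q_1.
Budget: p_1·q_1 + p_2·2·q_1 = I, so (p_1 + 2·p_2)·q_1 = I.
Demand: q_1*(p_1,p_2,I) = I/(p_1 + 2·p_2), q_2* = 2·I/(p_1 + 2·p_2).
Here 3 + 2·10 = 23, giving q_1* = 8.3478.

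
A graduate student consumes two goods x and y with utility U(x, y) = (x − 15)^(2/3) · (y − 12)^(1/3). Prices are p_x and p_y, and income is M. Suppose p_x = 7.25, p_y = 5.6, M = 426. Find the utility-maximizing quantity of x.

x* = 37.9931

Substituting into the budget: x* = 15 + 2/3·(M − 15·p_x − 12·p_y)/p_x, and y* = 12 + 1/3·(…)/p_y.
Discretionary income = 426 − 15·7.25 − 12·5.6 = 250.05; x* = 15 + 2/3·250.05/7.25 = 37.9931.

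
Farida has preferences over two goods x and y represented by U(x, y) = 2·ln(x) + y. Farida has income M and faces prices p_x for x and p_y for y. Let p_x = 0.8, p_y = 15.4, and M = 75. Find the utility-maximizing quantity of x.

x* = 38.5

At the given prices: x* = 2·15.4/0.8 = 38.5.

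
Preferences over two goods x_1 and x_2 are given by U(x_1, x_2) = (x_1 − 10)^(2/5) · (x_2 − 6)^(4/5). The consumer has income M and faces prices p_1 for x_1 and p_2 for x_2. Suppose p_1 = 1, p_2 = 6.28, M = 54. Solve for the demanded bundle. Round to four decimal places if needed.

Substituting into the budget: x_1* = 10 + 1/3·(M − 10·p_1 − 6·p_2)/p_1, and x_2* = 6 + 2/3·(…)/p_2.
Discretionary income = 54 − 10·1 − 6·6.28 = 6.32; x_1* = 10 + 1/3·6.32/1 = 12.1067; x_2* = 6 + 2/3·6.32/6.28 = 6.6709.

x_1* = 12.1067, x_2* = 6.6709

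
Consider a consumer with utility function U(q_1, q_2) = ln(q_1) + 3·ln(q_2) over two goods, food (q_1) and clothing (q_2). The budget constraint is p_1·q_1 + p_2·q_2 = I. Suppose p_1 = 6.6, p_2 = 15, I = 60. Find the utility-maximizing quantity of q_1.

q_1* = 2.2727

MU_q_1/MU_q_2 = (q_2)/(3·q_1); tangency sets this equal to p_1/p_2.
So p_2·q_2 = 3·p_1·q_1; combined with the budget, a share 0.25 of income goes to q_1.
Demand: q_1*(p_1,p_2,I) = 0.25·I/p_1 and q_2* = 0.75·I/p_2.
At p_1=6.6, p_2=15, I=60: q_1* = 0.25·60/6.6 = 2.2727.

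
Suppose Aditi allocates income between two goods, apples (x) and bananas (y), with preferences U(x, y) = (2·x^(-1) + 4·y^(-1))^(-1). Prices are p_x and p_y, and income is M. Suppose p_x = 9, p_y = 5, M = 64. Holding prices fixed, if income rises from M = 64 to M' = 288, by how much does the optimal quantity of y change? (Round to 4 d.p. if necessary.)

MU_x ∝ 2·x^(-2), MU_y ∝ 4·y^(-2), so MRS = (1/2)·(y/x)^(2) = p_x/p_y.
Hence y/x = (2·p_x/p_y)^(1/(2)), i.e. raised to the 0.5 power.
Substitute y = (y/x)·x into the budget: x* = M/(p_x + p_y·(y/x)).
Numerically y/x = 1.897367, so x* = 64/(9 + 5·1.897367) = 3.4619 and y* = 1.897367·3.4619 = 6.5685.
At M' = 288: y* = 29.5584. Change: 29.5584 − 6.5685 = 22.9899.

Δy* = 22.9899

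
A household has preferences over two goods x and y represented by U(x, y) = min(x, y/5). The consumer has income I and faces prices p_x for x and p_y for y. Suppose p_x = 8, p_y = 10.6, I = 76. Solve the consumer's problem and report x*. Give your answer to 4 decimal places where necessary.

Demand: x*(p_x,p_y,I) = I/(p_x + 5·p_y), y* = 5·I/(p_x + 5·p_y).
Here 8 + 5·10.6 = 61, giving x* = 1.2459.

x* = 1.2459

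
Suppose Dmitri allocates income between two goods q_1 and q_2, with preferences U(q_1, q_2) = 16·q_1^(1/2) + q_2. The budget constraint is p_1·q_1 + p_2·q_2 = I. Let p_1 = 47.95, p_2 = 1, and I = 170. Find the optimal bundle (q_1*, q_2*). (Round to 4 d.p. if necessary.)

q_1* = 0.0278, q_2* = 168.6653

Solve: √q_1 = 8·p_2/p_1, so q_1*(p_1,p_2) = (8·p_2/p_1)², and q_2* = (I − p_1·q_1*)/p_2.
Plugging in: q_1* = (8·1/47.95)² = 0.0278, q_2* = 168.6653.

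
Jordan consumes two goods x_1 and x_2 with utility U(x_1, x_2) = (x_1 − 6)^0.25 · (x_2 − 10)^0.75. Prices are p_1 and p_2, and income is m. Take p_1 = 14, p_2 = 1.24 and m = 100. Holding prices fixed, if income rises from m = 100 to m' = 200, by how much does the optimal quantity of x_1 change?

Δx_1* = 1.7857

MRS = (1/3)·(x_2−10)/(x_1−6). Tangency with p_1/p_2 gives x_2−10 = 3·(p_1/p_2)·(x_1−6).
After buying the subsistence bundle (6, 10), a share 0.25 of the remaining income goes to x_1: x_1* = 6 + 0.25·(m − 6p_1 − 10p_2)/p_1.
Discretionary income = 100 − 6·14 − 10·1.24 = 3.6; x_1* = 6 + 0.25·3.6/14 = 6.0643.
At m' = 200: x_1* = 7.85. Change: 7.85 − 6.0643 = 1.7857.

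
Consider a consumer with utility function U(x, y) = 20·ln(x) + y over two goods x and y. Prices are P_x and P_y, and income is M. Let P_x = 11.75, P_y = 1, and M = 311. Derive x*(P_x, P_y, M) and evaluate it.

Set MRS = P_x/P_y: (20/x)/1 = P_x/P_y.
So x*(P_x,P_y) = 20·P_y/P_x, independent of income; and y* = (M − 20·P_y)/P_y.
At the given prices: x* = 20·1/11.75 = 1.7021.

x* = 1.7021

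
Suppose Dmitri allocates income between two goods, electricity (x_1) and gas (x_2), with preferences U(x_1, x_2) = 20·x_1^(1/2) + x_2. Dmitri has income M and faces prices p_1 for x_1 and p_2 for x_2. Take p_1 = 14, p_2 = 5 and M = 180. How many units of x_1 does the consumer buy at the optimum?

Utility is quasi-linear in x_2; the FOC for x_1 is 10/√x_1 = p_1/p_2.
Thus x_1* = (10·p_2/p_1)² — independent of M — with the rest of income spent on x_2.
Plugging in: x_1* = (10·5/14)² = 12.7551.

x_1* = 12.7551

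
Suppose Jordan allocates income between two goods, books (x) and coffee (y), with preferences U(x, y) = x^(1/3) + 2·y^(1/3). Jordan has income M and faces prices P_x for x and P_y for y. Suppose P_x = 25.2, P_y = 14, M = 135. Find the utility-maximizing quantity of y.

From the CES first-order condition, (1/2)·(y/x)^(2/3) = P_x/P_y.
Solve for the ratio: y/x = [2·P_x/P_y]^(1.5).
With the ratio pinned down, the budget gives x* = M/(P_x + P_y·(y/x)) and y* = (y/x)·x*.
Numerically y/x = 6.83052, so x* = 135/(25.2 + 14·6.83052) = 1.1173 and y* = 6.83052·1.1173 = 7.6317.

y* = 7.6317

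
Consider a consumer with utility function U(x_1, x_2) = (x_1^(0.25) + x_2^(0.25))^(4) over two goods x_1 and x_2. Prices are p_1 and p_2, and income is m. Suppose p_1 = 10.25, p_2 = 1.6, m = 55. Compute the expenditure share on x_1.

share on x_1 = 0.35

With the ratio pinned down, the budget gives x_1* = m/(p_1 + p_2·(x_2/x_1)) and x_2* = (x_2/x_1)·x_1*.
Numerically x_2/x_1 = 11.897942, so x_1* = 55/(10.25 + 1.6·11.897942) = 1.878 and x_2* = 11.897942·1.878 = 22.3442.
Expenditure on x_1: 10.25·1.878 = 19.2493; share = 0.35.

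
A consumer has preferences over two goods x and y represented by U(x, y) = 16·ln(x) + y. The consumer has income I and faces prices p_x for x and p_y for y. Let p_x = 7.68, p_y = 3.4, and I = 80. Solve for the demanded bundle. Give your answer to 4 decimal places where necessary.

x* = 7.0833, y* = 7.5294

Set MRS = p_x/p_y: (16/x)/1 = p_x/p_y.
So x*(p_x,p_y) = 16·p_y/p_x, independent of income; and y* = (I − 16·p_y)/p_y.
At the given prices: x* = 16·3.4/7.68 = 7.0833, and y* = 7.5294.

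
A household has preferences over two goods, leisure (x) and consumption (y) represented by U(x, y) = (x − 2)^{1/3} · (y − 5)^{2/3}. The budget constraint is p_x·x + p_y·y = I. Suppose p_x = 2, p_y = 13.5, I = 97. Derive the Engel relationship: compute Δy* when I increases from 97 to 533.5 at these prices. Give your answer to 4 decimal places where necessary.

Δy* = 21.5556

MRS = (1/2)·(y−5)/(x−2). Tangency with p_x/p_y gives y−5 = 2·(p_x/p_y)·(x−2).
After buying the subsistence bundle (2, 5), a share 1/3 of the remaining income goes to x: x* = 2 + 1/3·(I − 2p_x − 5p_y)/p_x.
Discretionary income = 97 − 2·2 − 5·13.5 = 25.5; y* = 5 + 2/3·25.5/13.5 = 6.2593.
At I' = 533.5: y* = 27.8148. Change: 27.8148 − 6.2593 = 21.5556.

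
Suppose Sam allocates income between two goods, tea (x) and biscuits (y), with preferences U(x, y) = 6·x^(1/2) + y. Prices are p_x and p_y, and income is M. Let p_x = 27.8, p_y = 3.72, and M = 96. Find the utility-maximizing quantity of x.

MU_x = 3/√x, MU_y = 1. Tangency: 3/√x = p_x/p_y.
Thus x* = (3·p_y/p_x)² — independent of M — with the rest of income spent on y.
Plugging in: x* = (3·3.72/27.8)² = 0.1612.

x* = 0.1612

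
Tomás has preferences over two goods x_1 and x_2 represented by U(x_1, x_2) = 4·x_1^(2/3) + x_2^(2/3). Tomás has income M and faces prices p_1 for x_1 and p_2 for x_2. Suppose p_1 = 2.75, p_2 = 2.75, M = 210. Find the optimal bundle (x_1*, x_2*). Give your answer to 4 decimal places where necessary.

x_1* = 75.1888, x_2* = 1.1748

Substitute x_2 = (x_2/x_1)·x_1 into the budget: x_1* = M/(p_1 + p_2·(x_2/x_1)).
Numerically x_2/x_1 = 0.015625, so x_1* = 210/(2.75 + 2.75·0.015625) = 75.1888 and x_2* = 0.015625·75.1888 = 1.1748.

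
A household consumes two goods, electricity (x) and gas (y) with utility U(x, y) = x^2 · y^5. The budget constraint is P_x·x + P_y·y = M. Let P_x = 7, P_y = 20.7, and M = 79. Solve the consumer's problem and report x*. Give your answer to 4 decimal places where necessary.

x* = 3.2245

Tangency: MRS = (2/5)·y/x = P_x/P_y.
So 2·P_y·y = 5·P_x·x; combined with the budget, a share 2/7 of income goes to x.
Demand: x*(P_x,P_y,M) = 2/7·M/P_x and y* = 5/7·M/P_y.
At P_x=7, P_y=20.7, M=79: x* = 2/7·79/7 = 3.2245.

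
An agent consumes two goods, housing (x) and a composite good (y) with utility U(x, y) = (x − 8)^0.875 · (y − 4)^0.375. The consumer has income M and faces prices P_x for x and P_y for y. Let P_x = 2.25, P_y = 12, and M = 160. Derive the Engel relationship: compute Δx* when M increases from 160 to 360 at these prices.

Δx* = 62.2222

This is Cobb-Douglas in (x−8, y−4): tangency gives 0.875·P_y·(y−4) = 0.375·P_x·(x−8).
Substituting into the budget: x* = 8 + 0.7·(M − 8·P_x − 4·P_y)/P_x, and y* = 4 + 0.3·(…)/P_y.
Discretionary income = 160 − 8·2.25 − 4·12 = 94; x* = 8 + 0.7·94/2.25 = 37.2444.
At M' = 360: x* = 99.4667. Change: 99.4667 − 37.2444 = 62.2222.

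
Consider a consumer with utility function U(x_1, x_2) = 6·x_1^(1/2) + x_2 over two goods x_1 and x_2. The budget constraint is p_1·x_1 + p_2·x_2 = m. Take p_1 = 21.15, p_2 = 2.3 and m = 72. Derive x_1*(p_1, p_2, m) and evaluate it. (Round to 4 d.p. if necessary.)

x_1* = 0.1064

MU_x_1 = 3/√x_1, MU_x_2 = 1. Tangency: 3/√x_1 = p_1/p_2.
Thus x_1* = (3·p_2/p_1)² — independent of m — with the rest of income spent on x_2.
Plugging in: x_1* = (3·2.3/21.15)² = 0.1064.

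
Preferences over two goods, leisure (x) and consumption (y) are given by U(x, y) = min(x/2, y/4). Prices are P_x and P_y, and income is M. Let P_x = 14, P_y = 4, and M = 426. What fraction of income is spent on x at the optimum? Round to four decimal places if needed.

Here 2·14 + 4·4 = 44, giving x* = 19.3636 and y* = 38.7273.
Expenditure on x: 14·19.3636 = 271.0909; share = 0.6364.

share on x = 0.6364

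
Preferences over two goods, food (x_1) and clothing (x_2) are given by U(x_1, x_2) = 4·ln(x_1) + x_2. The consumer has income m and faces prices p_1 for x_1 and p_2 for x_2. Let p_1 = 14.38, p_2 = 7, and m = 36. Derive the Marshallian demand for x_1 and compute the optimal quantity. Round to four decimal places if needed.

x_1* = 1.9471

Set MRS = p_1/p_2: (4/x_1)/1 = p_1/p_2.
So x_1*(p_1,p_2) = 4·p_2/p_1, independent of income; and x_2* = (m − 4·p_2)/p_2.
At the given prices: x_1* = 4·7/14.38 = 1.9471.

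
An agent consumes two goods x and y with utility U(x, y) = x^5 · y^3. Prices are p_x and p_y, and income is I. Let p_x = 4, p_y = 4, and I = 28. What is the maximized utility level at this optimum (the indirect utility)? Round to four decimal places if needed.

V = 28992.0023

Demand: x*(p_x,p_y,I) = 0.625·I/p_x and y* = 0.375·I/p_y.
At p_x=4, p_y=4, I=28: x* = 0.625·28/4 = 4.375, y* = 2.625.
Utility at the optimum: U(4.375, 2.625) = 28992.0023.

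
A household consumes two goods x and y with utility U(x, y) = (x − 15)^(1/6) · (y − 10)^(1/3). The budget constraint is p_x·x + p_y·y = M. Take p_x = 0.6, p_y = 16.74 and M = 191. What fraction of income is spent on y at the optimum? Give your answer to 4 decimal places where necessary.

share on y = 0.9274

Let x' = x−15, y' = y−10. MRS = (1/2)·y'/x' = p_x/p_y.
After buying the subsistence bundle (15, 10), a share 1/3 of the remaining income goes to x: x* = 15 + 1/3·(M − 15p_x − 10p_y)/p_x.
Discretionary income = 191 − 15·0.6 − 10·16.74 = 14.6; x* = 15 + 1/3·14.6/0.6 = 23.1111; y* = 10 + 2/3·14.6/16.74 = 10.5814.
Expenditure on y: 16.74·10.5814 = 177.1333; share = 0.9274.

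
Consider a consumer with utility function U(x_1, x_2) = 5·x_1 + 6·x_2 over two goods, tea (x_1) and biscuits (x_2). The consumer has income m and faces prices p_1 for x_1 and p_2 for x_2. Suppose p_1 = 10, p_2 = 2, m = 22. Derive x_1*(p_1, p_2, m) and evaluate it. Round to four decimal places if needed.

x_1* = 0

Linear utility — the consumer picks whichever good has higher MU/price: 5/10 = 0.5 vs 6/2 = 3.
x_2 gives more utility per dollar, so spend all income on x_2: x_2* = m/p_2, x_1* = 0.
Numerically: x_1* = 0, x_2* = 11.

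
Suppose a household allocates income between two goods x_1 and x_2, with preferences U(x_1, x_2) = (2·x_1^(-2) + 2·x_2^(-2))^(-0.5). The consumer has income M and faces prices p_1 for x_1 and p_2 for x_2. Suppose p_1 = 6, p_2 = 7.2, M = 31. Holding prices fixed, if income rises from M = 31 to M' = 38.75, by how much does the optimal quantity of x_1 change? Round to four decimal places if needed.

With the ratio pinned down, the budget gives x_1* = M/(p_1 + p_2·(x_2/x_1)) and x_2* = (x_2/x_1)·x_1*.
Numerically x_2/x_1 = 0.941036, so x_1* = 31/(6 + 7.2·0.941036) = 2.4265.
At M' = 38.75: x_1* = 3.0332. Change: 3.0332 − 2.4265 = 0.6066.

Δx_1* = 0.6066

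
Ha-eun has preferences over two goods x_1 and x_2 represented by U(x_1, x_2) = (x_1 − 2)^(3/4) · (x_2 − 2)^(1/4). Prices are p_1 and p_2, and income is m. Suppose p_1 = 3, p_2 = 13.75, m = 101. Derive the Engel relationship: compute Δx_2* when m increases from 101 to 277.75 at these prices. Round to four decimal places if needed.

Δx_2* = 3.2136

Let x_1' = x_1−2, x_2' = x_2−2. MRS = 3·x_2'/x_1' = p_1/p_2.
After buying the subsistence bundle (2, 2), a share 0.75 of the remaining income goes to x_1: x_1* = 2 + 0.75·(m − 2p_1 − 2p_2)/p_1.
Discretionary income = 101 − 2·3 − 2·13.75 = 67.5; x_2* = 2 + 0.25·67.5/13.75 = 3.2273.
At m' = 277.75: x_2* = 6.4409. Change: 6.4409 − 3.2273 = 3.2136.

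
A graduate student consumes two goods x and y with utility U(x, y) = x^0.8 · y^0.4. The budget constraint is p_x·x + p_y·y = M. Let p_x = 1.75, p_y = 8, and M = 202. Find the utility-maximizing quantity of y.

Tangency: MRS = 2·y/x = p_x/p_y.
So 0.8·p_y·y = 0.4·p_x·x; combined with the budget, a share 2/3 of income goes to x.
Demand: x*(p_x,p_y,M) = 2/3·M/p_x and y* = 1/3·M/p_y.
At p_x=1.75, p_y=8, M=202: y* = 1/3·202/8 = 8.4167.

y* = 8.4167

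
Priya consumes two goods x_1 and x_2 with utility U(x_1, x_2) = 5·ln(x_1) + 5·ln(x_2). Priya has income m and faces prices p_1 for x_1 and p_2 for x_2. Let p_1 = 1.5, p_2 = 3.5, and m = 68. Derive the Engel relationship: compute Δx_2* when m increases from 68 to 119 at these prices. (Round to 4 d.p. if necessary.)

Δx_2* = 7.2857

MU_x_1/MU_x_2 = (5·x_2)/(5·x_1); tangency sets this equal to p_1/p_2.
Rearranging, p_2·x_2 = p_1·x_1. Substituting into the budget gives p_1·x_1·(1 + 1) = m.
Demand: x_1*(p_1,p_2,m) = 0.5·m/p_1 and x_2* = 0.5·m/p_2.
At p_1=1.5, p_2=3.5, m=68: x_2* = 0.5·68/3.5 = 9.7143.
At m' = 119: x_2* = 17. Change: 17 − 9.7143 = 7.2857.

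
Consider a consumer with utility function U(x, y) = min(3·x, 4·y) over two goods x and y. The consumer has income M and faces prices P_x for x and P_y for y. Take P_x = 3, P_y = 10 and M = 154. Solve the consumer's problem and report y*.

With perfect complements, no substitution: consume in ratio x:y = 4:3.
Budget: P_x·x + P_y·(3/4)·x = M, so (4·P_x + 3·P_y)·x = 4·M.
Demand: x*(P_x,P_y,M) = 4·M/(4·P_x + 3·P_y), y* = 3·M/(4·P_x + 3·P_y).
Here 4·3 + 3·10 = 42, giving y* = 11.

y* = 11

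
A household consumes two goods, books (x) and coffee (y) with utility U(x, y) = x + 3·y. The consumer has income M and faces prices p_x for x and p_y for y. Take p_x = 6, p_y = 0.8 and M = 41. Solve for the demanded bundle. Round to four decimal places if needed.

x* = 0, y* = 51.25

Linear utility — the consumer picks whichever good has higher MU/price: 1/6 = 0.1667 vs 3/0.8 = 3.75.
y gives more utility per dollar, so spend all income on y: y* = M/p_y, x* = 0.
Numerically: x* = 0, y* = 51.25.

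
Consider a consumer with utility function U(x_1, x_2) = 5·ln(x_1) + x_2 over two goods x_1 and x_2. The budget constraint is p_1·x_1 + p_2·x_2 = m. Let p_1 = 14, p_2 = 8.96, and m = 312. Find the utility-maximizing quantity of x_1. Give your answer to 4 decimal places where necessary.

x_1* = 3.2

So x_1*(p_1,p_2) = 5·p_2/p_1, independent of income; and x_2* = (m − 5·p_2)/p_2.
At the given prices: x_1* = 5·8.96/14 = 3.2.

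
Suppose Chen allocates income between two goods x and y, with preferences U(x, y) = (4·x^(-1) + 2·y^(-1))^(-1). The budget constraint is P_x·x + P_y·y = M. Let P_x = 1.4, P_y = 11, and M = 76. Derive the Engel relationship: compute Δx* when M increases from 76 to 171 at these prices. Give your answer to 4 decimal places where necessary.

Δx* = 22.7551

From the CES first-order condition, 2·(y/x)^(2) = P_x/P_y.
Solve for the ratio: y/x = [(1/2)·P_x/P_y]^(0.5).
With the ratio pinned down, the budget gives x* = M/(P_x + P_y·(y/x)) and y* = (y/x)·x*.
Numerically y/x = 0.252262, so x* = 76/(1.4 + 11·0.252262) = 18.2041.
At M' = 171: x* = 40.9592. Change: 40.9592 − 18.2041 = 22.7551.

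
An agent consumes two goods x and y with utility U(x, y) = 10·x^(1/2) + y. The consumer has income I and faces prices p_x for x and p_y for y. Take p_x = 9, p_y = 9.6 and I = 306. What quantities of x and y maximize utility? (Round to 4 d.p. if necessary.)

Set MRS = p_x/p_y: 5·x^(−1/2) = p_x/p_y.
Thus x* = (5·p_y/p_x)² — independent of I — with the rest of income spent on y.
Plugging in: x* = (5·9.6/9)² = 28.4444, y* = 5.2083.

x* = 28.4444, y* = 5.2083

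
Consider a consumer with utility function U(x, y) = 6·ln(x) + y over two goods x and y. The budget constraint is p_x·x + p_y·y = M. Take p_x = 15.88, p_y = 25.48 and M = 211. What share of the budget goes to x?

share on x = 0.7245

So x*(p_x,p_y) = 6·p_y/p_x, independent of income; and y* = (M − 6·p_y)/p_y.
At the given prices: x* = 6·25.48/15.88 = 9.6272, and y* = 2.281.
Expenditure on x: 15.88·9.6272 = 152.88; share = 0.7245.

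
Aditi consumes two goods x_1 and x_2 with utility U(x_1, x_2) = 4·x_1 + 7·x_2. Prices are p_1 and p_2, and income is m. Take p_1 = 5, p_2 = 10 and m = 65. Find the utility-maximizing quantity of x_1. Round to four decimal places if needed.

Perfect substitutes: compare marginal utility per dollar. 4/p_1 vs 7/p_2 → 0.8 vs 0.7.
x_1 gives more utility per dollar, so spend all income on x_1: x_1* = m/p_1, x_2* = 0.
Numerically: x_1* = 13, x_2* = 0.

x_1* = 13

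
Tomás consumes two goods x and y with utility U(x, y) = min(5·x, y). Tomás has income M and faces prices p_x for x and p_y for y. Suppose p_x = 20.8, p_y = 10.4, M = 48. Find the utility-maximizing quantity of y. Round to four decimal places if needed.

Demand: x*(p_x,p_y,M) = M/(p_x + 5·p_y), y* = 5·M/(p_x + 5·p_y).
Here 20.8 + 5·10.4 = 72.8, giving y* = 3.2967.

y* = 3.2967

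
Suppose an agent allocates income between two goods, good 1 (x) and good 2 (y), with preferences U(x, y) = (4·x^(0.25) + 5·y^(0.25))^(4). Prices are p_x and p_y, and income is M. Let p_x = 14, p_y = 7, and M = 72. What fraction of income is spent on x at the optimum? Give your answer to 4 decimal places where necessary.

share on x = 0.3708

MU_x ∝ 4·x^(-0.75), MU_y ∝ 5·y^(-0.75), so MRS = (4/5)·(y/x)^(0.75) = p_x/p_y.
Hence y/x = ((5/4)·p_x/p_y)^(1/(0.75)), i.e. raised to the 4/3 power.
With the ratio pinned down, the budget gives x* = M/(p_x + p_y·(y/x)) and y* = (y/x)·x*.
Numerically y/x = 3.393022, so x* = 72/(14 + 7·3.393022) = 1.9072 and y* = 3.393022·1.9072 = 6.4713.
Expenditure on x: 14·1.9072 = 26.7012; share = 0.3708.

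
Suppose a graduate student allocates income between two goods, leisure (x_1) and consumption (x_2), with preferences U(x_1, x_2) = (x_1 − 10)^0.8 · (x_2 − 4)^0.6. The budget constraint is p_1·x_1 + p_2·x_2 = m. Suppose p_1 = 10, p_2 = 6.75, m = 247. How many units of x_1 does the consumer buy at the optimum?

MRS = (4/3)·(x_2−4)/(x_1−10). Tangency with p_1/p_2 gives x_2−4 = (3/4)·(p_1/p_2)·(x_1−10).
After buying the subsistence bundle (10, 4), a share 4/7 of the remaining income goes to x_1: x_1* = 10 + 4/7·(m − 10p_1 − 4p_2)/p_1.
Discretionary income = 247 − 10·10 − 4·6.75 = 120; x_1* = 10 + 4/7·120/10 = 16.8571.

x_1* = 16.8571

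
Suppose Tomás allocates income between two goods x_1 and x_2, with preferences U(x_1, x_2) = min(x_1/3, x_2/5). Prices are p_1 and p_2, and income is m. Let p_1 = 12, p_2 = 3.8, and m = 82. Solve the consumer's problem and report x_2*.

x_2* = 7.4545

Leontief preferences: the optimum is at the kink where x_1/3 = x_2/5, i.e. x_2 = (5/3)·x_1.
Budget: p_1·x_1 + p_2·(5/3)·x_1 = m, so (3·p_1 + 5·p_2)·x_1 = 3·m.
Demand: x_1*(p_1,p_2,m) = 3·m/(3·p_1 + 5·p_2), x_2* = 5·m/(3·p_1 + 5·p_2).
Here 3·12 + 5·3.8 = 55, giving x_2* = 7.4545.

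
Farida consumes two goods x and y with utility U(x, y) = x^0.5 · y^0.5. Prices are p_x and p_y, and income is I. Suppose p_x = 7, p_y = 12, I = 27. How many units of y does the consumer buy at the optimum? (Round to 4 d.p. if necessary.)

y* = 1.125

Tangency: MRS = y/x = p_x/p_y.
So 0.5·p_y·y = 0.5·p_x·x; combined with the budget, a share 0.5 of income goes to x.
Demand: x*(p_x,p_y,I) = 0.5·I/p_x and y* = 0.5·I/p_y.
At p_x=7, p_y=12, I=27: y* = 0.5·27/12 = 1.125.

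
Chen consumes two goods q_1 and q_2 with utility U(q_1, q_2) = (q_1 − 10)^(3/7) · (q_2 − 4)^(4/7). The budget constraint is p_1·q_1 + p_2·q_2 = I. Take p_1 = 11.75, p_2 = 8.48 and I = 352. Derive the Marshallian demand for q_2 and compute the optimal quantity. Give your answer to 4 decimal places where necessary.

q_2* = 17.5162

MRS = (3/4)·(q_2−4)/(q_1−10). Tangency with p_1/p_2 gives q_2−4 = (4/3)·(p_1/p_2)·(q_1−10).
Substituting into the budget: q_1* = 10 + 3/7·(I − 10·p_1 − 4·p_2)/p_1, and q_2* = 4 + 4/7·(…)/p_2.
Discretionary income = 352 − 10·11.75 − 4·8.48 = 200.58; q_2* = 4 + 4/7·200.58/8.48 = 17.5162.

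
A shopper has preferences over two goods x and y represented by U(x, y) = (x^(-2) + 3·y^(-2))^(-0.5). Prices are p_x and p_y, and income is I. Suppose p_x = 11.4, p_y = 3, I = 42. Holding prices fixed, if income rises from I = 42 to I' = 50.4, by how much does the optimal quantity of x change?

Δx* = 0.4628

MU_x ∝ x^(-3), MU_y ∝ 3·y^(-3), so MRS = (1/3)·(y/x)^(3) = p_x/p_y.
Hence y/x = (3·p_x/p_y)^(1/(3)), i.e. raised to the 1/3 power.
With the ratio pinned down, the budget gives x* = I/(p_x + p_y·(y/x)) and y* = (y/x)·x*.
Numerically y/x = 2.250617, so x* = 42/(11.4 + 3·2.250617) = 2.3138.
At I' = 50.4: x* = 2.7766. Change: 2.7766 − 2.3138 = 0.4628.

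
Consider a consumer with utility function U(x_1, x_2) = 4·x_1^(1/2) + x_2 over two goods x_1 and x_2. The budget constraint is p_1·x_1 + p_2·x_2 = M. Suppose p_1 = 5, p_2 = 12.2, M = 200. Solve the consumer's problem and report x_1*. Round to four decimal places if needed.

x_1* = 23.8144

MU_x_1 = 2/√x_1, MU_x_2 = 1. Tangency: 2/√x_1 = p_1/p_2.
Solve: √x_1 = 2·p_2/p_1, so x_1*(p_1,p_2) = (2·p_2/p_1)², and x_2* = (M − p_1·x_1*)/p_2.
Plugging in: x_1* = (2·12.2/5)² = 23.8144.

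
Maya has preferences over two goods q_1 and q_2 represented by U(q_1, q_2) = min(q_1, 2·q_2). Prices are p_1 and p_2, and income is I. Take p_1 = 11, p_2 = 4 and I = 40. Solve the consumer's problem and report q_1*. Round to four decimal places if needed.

Leontief preferences: the optimum is at the kink where q_1/2 = q_2/1, i.e. q_2 = (1/2)·q_1.
Budget: p_1·q_1 + p_2·(1/2)·q_1 = I, so (2·p_1 + p_2)·q_1 = 2·I.
Demand: q_1*(p_1,p_2,I) = 2·I/(2·p_1 + p_2), q_2* = I/(2·p_1 + p_2).
Here 2·11 + 4 = 26, giving q_1* = 3.0769.

q_1* = 3.0769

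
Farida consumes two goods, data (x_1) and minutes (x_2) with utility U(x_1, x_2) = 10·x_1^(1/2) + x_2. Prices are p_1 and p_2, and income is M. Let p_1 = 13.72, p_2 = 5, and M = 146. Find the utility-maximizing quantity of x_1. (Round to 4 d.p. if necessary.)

Thus x_1* = (5·p_2/p_1)² — independent of M — with the rest of income spent on x_2.
Plugging in: x_1* = (5·5/13.72)² = 3.3203.

x_1* = 3.3203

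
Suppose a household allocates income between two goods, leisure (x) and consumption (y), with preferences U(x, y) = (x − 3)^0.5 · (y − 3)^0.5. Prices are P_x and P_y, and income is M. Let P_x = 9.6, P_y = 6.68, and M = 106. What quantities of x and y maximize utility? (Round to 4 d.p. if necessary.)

MRS = (y−3)/(x−3). Tangency with P_x/P_y gives y−3 = (P_x/P_y)·(x−3).
After buying the subsistence bundle (3, 3), a share 0.5 of the remaining income goes to x: x* = 3 + 0.5·(M − 3P_x − 3P_y)/P_x.
Discretionary income = 106 − 3·9.6 − 3·6.68 = 57.16; x* = 3 + 0.5·57.16/9.6 = 5.9771; y* = 3 + 0.5·57.16/6.68 = 7.2784.

x* = 5.9771, y* = 7.2784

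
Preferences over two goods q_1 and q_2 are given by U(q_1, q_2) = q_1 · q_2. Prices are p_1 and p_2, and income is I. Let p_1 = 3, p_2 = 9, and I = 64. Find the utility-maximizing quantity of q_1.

q_1* = 10.6667

Demand: q_1*(p_1,p_2,I) = 0.5·I/p_1 and q_2* = 0.5·I/p_2.
At p_1=3, p_2=9, I=64: q_1* = 0.5·64/3 = 10.6667.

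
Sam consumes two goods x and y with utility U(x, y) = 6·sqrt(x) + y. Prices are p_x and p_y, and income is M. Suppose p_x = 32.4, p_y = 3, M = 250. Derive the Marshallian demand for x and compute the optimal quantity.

MU_x = 3/√x, MU_y = 1. Tangency: 3/√x = p_x/p_y.
Solve: √x = 3·p_y/p_x, so x*(p_x,p_y) = (3·p_y/p_x)², and y* = (M − p_x·x*)/p_y.
Plugging in: x* = (3·3/32.4)² = 0.0772.

x* = 0.0772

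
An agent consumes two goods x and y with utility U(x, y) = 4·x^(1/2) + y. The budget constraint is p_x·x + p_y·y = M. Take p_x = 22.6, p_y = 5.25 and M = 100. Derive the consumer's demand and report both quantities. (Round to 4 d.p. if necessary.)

Set MRS = p_x/p_y: 2·x^(−1/2) = p_x/p_y.
Thus x* = (2·p_y/p_x)² — independent of M — with the rest of income spent on y.
Plugging in: x* = (2·5.25/22.6)² = 0.2159, y* = 18.1184.

x* = 0.2159, y* = 18.1184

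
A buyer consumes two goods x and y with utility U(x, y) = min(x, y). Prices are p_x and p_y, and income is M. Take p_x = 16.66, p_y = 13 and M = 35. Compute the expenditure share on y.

share on y = 0.4383

Demand: x*(p_x,p_y,M) = M/(p_x + p_y), y* = M/(p_x + p_y).
Here 16.66 + 13 = 29.66, giving x* = 1.18 and y* = 1.18.
Expenditure on y: 13·1.18 = 15.3405; share = 0.4383.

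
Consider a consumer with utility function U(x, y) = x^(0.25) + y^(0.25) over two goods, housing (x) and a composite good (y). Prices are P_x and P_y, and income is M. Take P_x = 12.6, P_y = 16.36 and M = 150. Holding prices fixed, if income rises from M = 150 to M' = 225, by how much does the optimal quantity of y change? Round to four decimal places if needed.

With the ratio pinned down, the budget gives x* = M/(P_x + P_y·(y/x)) and y* = (y/x)·x*.
Numerically y/x = 0.705965, so x* = 150/(12.6 + 16.36·0.705965) = 6.2113 and y* = 0.705965·6.2113 = 4.3849.
At M' = 225: y* = 6.5774. Change: 6.5774 − 4.3849 = 2.1925.

Δy* = 2.1925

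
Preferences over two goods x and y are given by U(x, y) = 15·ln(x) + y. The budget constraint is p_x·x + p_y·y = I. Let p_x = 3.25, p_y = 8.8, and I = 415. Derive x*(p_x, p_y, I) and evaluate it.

Set MRS = p_x/p_y: (15/x)/1 = p_x/p_y.
So x*(p_x,p_y) = 15·p_y/p_x, independent of income; and y* = (I − 15·p_y)/p_y.
At the given prices: x* = 15·8.8/3.25 = 40.6154.

x* = 40.6154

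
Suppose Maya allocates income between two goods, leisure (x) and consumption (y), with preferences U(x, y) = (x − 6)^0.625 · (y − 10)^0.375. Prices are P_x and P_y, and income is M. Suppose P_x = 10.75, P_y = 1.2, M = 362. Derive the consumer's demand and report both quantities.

x* = 22.5988, y* = 99.2188

This is Cobb-Douglas in (x−6, y−10): tangency gives 0.625·P_y·(y−10) = 0.375·P_x·(x−6).
After buying the subsistence bundle (6, 10), a share 0.625 of the remaining income goes to x: x* = 6 + 0.625·(M − 6P_x − 10P_y)/P_x.
Discretionary income = 362 − 6·10.75 − 10·1.2 = 285.5; x* = 6 + 0.625·285.5/10.75 = 22.5988; y* = 10 + 0.375·285.5/1.2 = 99.2188.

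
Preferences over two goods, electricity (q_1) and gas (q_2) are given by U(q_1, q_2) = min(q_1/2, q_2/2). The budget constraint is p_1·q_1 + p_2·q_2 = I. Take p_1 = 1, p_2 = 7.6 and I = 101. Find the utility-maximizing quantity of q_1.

With perfect complements, no substitution: consume in ratio q_1:q_2 = 2:2.
Budget: p_1·q_1 + p_2·q_1 = I, so (2·p_1 + 2·p_2)·q_1 = 2·I.
Demand: q_1*(p_1,p_2,I) = 2·I/(2·p_1 + 2·p_2), q_2* = 2·I/(2·p_1 + 2·p_2).
Here 2·1 + 2·7.6 = 17.2, giving q_1* = 11.7442.

q_1* = 11.7442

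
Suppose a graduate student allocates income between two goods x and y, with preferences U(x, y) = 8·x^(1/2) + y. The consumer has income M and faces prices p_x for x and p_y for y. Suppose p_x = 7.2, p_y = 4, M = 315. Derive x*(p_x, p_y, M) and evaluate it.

Utility is quasi-linear in y; the FOC for x is 4/√x = p_x/p_y.
Thus x* = (4·p_y/p_x)² — independent of M — with the rest of income spent on y.
Plugging in: x* = (4·4/7.2)² = 4.9383.

x* = 4.9383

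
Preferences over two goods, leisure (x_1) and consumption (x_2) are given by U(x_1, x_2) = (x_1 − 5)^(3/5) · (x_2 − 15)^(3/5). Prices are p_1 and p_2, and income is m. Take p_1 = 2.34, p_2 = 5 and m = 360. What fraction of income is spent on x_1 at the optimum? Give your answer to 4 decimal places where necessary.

Discretionary income = 360 − 5·2.34 − 15·5 = 273.3; x_1* = 5 + 0.5·273.3/2.34 = 63.3974; x_2* = 15 + 0.5·273.3/5 = 42.33.
Expenditure on x_1: 2.34·63.3974 = 148.35; share = 0.4121.

share on x_1 = 0.4121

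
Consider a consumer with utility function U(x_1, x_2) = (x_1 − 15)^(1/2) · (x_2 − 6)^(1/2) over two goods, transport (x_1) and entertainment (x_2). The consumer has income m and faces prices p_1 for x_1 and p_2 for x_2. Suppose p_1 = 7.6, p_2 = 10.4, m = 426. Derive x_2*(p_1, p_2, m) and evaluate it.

x_2* = 18

This is Cobb-Douglas in (x_1−15, x_2−6): tangency gives 0.5·p_2·(x_2−6) = 0.5·p_1·(x_1−15).
After buying the subsistence bundle (15, 6), a share 0.5 of the remaining income goes to x_1: x_1* = 15 + 0.5·(m − 15p_1 − 6p_2)/p_1.
Discretionary income = 426 − 15·7.6 − 6·10.4 = 249.6; x_2* = 6 + 0.5·249.6/10.4 = 18.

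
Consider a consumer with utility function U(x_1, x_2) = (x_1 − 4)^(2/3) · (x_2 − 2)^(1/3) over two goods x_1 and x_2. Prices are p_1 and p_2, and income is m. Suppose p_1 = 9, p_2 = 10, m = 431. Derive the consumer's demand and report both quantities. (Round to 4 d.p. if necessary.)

Let x_1' = x_1−4, x_2' = x_2−2. MRS = 2·x_2'/x_1' = p_1/p_2.
After buying the subsistence bundle (4, 2), a share 2/3 of the remaining income goes to x_1: x_1* = 4 + 2/3·(m − 4p_1 − 2p_2)/p_1.
Discretionary income = 431 − 4·9 − 2·10 = 375; x_1* = 4 + 2/3·375/9 = 31.7778; x_2* = 2 + 1/3·375/10 = 14.5.

x_1* = 31.7778, x_2* = 14.5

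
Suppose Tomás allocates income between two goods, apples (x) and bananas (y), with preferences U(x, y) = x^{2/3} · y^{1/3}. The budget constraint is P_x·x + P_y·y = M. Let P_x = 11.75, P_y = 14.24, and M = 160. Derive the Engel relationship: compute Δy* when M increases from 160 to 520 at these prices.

Δy* = 8.427

Tangency: MRS = 2·y/x = P_x/P_y.
So 2/3·P_y·y = 1/3·P_x·x; combined with the budget, a share 2/3 of income goes to x.
Demand: x*(P_x,P_y,M) = 2/3·M/P_x and y* = 1/3·M/P_y.
At P_x=11.75, P_y=14.24, M=160: y* = 1/3·160/14.24 = 3.7453.
At M' = 520: y* = 12.1723. Change: 12.1723 − 3.7453 = 8.427.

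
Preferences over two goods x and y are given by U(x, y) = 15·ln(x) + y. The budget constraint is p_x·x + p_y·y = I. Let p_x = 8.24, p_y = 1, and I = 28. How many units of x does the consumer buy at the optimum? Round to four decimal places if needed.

x* = 1.8204

At the given prices: x* = 15·1/8.24 = 1.8204.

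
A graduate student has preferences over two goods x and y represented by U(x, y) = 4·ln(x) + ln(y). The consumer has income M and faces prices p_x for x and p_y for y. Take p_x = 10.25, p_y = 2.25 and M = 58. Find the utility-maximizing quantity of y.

y* = 5.1556

MU_x/MU_y = (4·y)/(x); tangency sets this equal to p_x/p_y.
So 4·p_y·y = p_x·x; combined with the budget, a share 0.8 of income goes to x.
Demand: x*(p_x,p_y,M) = 0.8·M/p_x and y* = 0.2·M/p_y.
At p_x=10.25, p_y=2.25, M=58: y* = 0.2·58/2.25 = 5.1556.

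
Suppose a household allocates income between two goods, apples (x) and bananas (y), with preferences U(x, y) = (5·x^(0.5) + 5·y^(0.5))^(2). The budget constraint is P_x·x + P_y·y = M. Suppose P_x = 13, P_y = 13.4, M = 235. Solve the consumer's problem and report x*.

From the CES first-order condition, (y/x)^(0.5) = P_x/P_y.
Solve for the ratio: y/x = [P_x/P_y]^(2).
Substitute y = (y/x)·x into the budget: x* = M/(P_x + P_y·(y/x)).
Numerically y/x = 0.94119, so x* = 235/(13 + 13.4·0.94119) = 9.1754.

x* = 9.1754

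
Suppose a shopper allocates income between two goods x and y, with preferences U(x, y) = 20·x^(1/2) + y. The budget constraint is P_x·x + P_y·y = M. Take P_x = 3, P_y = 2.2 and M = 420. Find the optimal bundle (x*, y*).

MU_x = 10/√x, MU_y = 1. Tangency: 10/√x = P_x/P_y.
Solve: √x = 10·P_y/P_x, so x*(P_x,P_y) = (10·P_y/P_x)², and y* = (M − P_x·x*)/P_y.
Plugging in: x* = (10·2.2/3)² = 53.7778, y* = 117.5758.

x* = 53.7778, y* = 117.5758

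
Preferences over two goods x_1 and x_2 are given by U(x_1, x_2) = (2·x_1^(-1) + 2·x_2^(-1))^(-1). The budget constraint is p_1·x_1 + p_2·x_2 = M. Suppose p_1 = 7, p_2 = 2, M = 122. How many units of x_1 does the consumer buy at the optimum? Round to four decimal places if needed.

From the CES first-order condition, (x_2/x_1)^(2) = p_1/p_2.
Solve for the ratio: x_2/x_1 = [p_1/p_2]^(0.5).
Substitute x_2 = (x_2/x_1)·x_1 into the budget: x_1* = M/(p_1 + p_2·(x_2/x_1)).
Numerically x_2/x_1 = 1.870829, so x_1* = 122/(7 + 2·1.870829) = 11.3577.

x_1* = 11.3577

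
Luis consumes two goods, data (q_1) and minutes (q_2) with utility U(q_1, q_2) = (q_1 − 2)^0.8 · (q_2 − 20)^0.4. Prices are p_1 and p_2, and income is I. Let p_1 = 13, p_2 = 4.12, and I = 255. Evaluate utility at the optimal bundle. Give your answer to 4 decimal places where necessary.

Let q_1' = q_1−2, q_2' = q_2−20. MRS = 2·q_2'/q_1' = p_1/p_2.
After buying the subsistence bundle (2, 20), a share 2/3 of the remaining income goes to q_1: q_1* = 2 + 2/3·(I − 2p_1 − 20p_2)/p_1.
Discretionary income = 255 − 2·13 − 20·4.12 = 146.6; q_1* = 2 + 2/3·146.6/13 = 9.5179; q_2* = 20 + 1/3·146.6/4.12 = 31.8608.
Utility at the optimum: U(9.5179, 31.8608) = 13.506.

V = 13.506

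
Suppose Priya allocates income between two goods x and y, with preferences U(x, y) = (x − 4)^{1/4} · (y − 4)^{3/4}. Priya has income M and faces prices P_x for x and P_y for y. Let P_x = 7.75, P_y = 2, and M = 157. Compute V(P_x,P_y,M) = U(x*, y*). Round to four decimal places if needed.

Discretionary income = 157 − 4·7.75 − 4·2 = 118; x* = 4 + 0.25·118/7.75 = 7.8065; y* = 4 + 0.75·118/2 = 48.25.
Utility at the optimum: U(7.8065, 48.25) = 23.9643.

V = 23.9643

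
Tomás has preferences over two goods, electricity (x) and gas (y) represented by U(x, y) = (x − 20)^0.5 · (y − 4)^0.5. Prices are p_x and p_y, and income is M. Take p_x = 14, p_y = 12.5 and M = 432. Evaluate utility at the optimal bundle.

MRS = (y−4)/(x−20). Tangency with p_x/p_y gives y−4 = (p_x/p_y)·(x−20).
Substituting into the budget: x* = 20 + 0.5·(M − 20·p_x − 4·p_y)/p_x, and y* = 4 + 0.5·(…)/p_y.
Discretionary income = 432 − 20·14 − 4·12.5 = 102; x* = 20 + 0.5·102/14 = 23.6429; y* = 4 + 0.5·102/12.5 = 8.08.
Utility at the optimum: U(23.6429, 8.08) = 3.8552.

V = 3.8552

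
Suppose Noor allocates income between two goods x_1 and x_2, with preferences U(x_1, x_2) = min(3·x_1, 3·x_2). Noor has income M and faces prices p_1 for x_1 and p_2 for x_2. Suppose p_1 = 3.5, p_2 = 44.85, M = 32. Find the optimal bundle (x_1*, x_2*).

Demand: x_1*(p_1,p_2,M) = 3·M/(3·p_1 + 3·p_2), x_2* = 3·M/(3·p_1 + 3·p_2).
Here 3·3.5 + 3·44.85 = 145.05, giving x_1* = 0.6618 and x_2* = 0.6618.

x_1* = 0.6618, x_2* = 0.6618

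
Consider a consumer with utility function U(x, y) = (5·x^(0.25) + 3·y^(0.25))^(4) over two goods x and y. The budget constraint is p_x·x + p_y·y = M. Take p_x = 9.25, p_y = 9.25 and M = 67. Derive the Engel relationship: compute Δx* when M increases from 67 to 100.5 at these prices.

From the CES first-order condition, (5/3)·(y/x)^(0.75) = p_x/p_y.
Solve for the ratio: y/x = [(3/5)·p_x/p_y]^(4/3).
With the ratio pinned down, the budget gives x* = M/(p_x + p_y·(y/x)) and y* = (y/x)·x*.
Numerically y/x = 0.50606, so x* = 67/(9.25 + 9.25·0.50606) = 4.8094.
At M' = 100.5: x* = 7.2141. Change: 7.2141 − 4.8094 = 2.4047.

Δx* = 2.4047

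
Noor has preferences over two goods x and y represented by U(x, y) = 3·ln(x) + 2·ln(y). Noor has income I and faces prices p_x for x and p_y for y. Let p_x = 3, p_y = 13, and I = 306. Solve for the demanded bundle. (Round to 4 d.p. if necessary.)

The MRS is (3/2)·y/x. Set MRS = p_x/p_y.
So 3·p_y·y = 2·p_x·x; combined with the budget, a share 0.6 of income goes to x.
Demand: x*(p_x,p_y,I) = 0.6·I/p_x and y* = 0.4·I/p_y.
At p_x=3, p_y=13, I=306: x* = 0.6·306/3 = 61.2, y* = 9.4154.

x* = 61.2, y* = 9.4154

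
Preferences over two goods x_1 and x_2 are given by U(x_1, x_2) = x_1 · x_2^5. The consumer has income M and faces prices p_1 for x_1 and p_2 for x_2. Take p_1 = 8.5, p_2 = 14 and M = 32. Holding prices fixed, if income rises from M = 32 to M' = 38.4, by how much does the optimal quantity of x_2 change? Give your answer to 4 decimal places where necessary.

Tangency: MRS = (1/5)·x_2/x_1 = p_1/p_2.
Rearranging, p_2·x_2 = 5·p_1·x_1. Substituting into the budget gives p_1·x_1·(1 + 5) = M.
Demand: x_1*(p_1,p_2,M) = 1/6·M/p_1 and x_2* = 5/6·M/p_2.
At p_1=8.5, p_2=14, M=32: x_2* = 5/6·32/14 = 1.9048.
At M' = 38.4: x_2* = 2.2857. Change: 2.2857 − 1.9048 = 0.381.

Δx_2* = 0.381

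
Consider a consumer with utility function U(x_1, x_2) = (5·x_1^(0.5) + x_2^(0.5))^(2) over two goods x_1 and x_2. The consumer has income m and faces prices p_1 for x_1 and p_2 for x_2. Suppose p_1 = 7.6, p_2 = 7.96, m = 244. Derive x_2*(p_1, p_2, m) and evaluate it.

MU_x_1 ∝ 5·x_1^(-0.5), MU_x_2 ∝ x_2^(-0.5), so MRS = 5·(x_2/x_1)^(0.5) = p_1/p_2.
Hence x_2/x_1 = ((1/5)·p_1/p_2)^(1/(0.5)), i.e. raised to the 2 power.
Substitute x_2 = (x_2/x_1)·x_1 into the budget: x_1* = m/(p_1 + p_2·(x_2/x_1)).
Numerically x_2/x_1 = 0.036464, so x_1* = 244/(7.6 + 7.96·0.036464) = 30.9242 and x_2* = 0.036464·30.9242 = 1.1276.

x_2* = 1.1276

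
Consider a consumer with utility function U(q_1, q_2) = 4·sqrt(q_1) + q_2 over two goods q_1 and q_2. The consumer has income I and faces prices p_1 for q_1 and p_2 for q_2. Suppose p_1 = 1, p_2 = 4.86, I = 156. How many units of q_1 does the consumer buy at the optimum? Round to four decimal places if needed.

q_1* = 94.4784

Plugging in: q_1* = (2·4.86/1)² = 94.4784.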